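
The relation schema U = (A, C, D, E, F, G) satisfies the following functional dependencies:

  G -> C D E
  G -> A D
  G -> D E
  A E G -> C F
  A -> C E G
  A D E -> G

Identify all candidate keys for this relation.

(A), (G)

{A}⁺: A→CEG adds C, E, G; G→CDE adds D; AEG→CF adds F → {A, C, D, E, F, G}.
{G}⁺: G→CDE adds C, D, E; G→AD adds A; AEG→CF adds F → {A, C, D, E, F, G}.
Any other superkey contains one of these as a subset, so there are no further candidate keys.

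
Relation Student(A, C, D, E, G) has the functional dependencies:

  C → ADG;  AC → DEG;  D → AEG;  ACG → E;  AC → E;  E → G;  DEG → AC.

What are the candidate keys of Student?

{C}⁺: C→ADG adds A, D, G; AC→DEG adds E → {A, C, D, E, G}.
{D}⁺: D→AEG adds A, E, G; DEG→AC adds C → {A, C, D, E, G}.
Any other superkey contains one of these as a subset, so there are no further candidate keys.

{C}, {D}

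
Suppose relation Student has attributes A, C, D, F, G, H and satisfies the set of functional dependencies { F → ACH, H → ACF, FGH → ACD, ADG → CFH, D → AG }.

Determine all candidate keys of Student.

(D); (F, G); (G, H)

{D}⁺: D→AG adds A, G; ADG→CFH adds C, F, H → {A, C, D, F, G, H}.
{F, G}⁺: F→ACH adds A, C, H; FGH→ACD adds D → {A, C, D, F, G, H}.
{G, H}⁺: H→ACF adds A, C, F; FGH→ACD adds D → {A, C, D, F, G, H}.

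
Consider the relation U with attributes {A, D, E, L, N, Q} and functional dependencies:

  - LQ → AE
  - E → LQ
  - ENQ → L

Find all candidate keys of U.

DEN; DLNQ

Attributes D, N never appear on any right-hand side, so every candidate key must contain {D, N}.
{D, N}⁺ = {D, N}, which is not all of the schema, so we must add further attributes.
{D, E, N}⁺: E→LQ adds L, Q; LQ→AE adds A → {A, D, E, L, N, Q}. Minimal: {E, N}⁺ = {A, E, L, N, Q}; {D, N}⁺ = {D, N}; {D, E}⁺ = {A, D, E, L, Q} — none reach the full schema.
{D, L, N, Q}⁺: LQ→AE adds A, E → {A, D, E, L, N, Q}. Minimal: {L, N, Q}⁺ = {A, E, L, N, Q}; {D, N, Q}⁺ = {D, N, Q}; {D, L, Q}⁺ = {A, D, E, L, Q}; … — none reach the full schema.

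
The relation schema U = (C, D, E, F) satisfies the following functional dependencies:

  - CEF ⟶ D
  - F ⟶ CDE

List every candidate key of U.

{F}

Attribute F never appears on the right-hand side of any dependency, so F must belong to every candidate key.
{F}⁺ = {C, D, E, F}, which is all of the schema, so {F} is the only candidate key.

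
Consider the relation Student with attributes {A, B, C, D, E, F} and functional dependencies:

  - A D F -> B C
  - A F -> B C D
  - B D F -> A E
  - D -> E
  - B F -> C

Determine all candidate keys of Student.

{A, F}, {B, D, F}

Attribute F never appears on the right-hand side of any dependency, so F must belong to every candidate key.
{F}⁺ = {F}, which is not all of the schema, so we must add further attributes.
{A, F}⁺: AF→BCD adds B, C, D; BDF→AE adds E → {A, B, C, D, E, F}. Minimal: {F}⁺ = {F}; {A}⁺ = {A} — none reach the full schema.
{B, D, F}⁺: BDF→AE adds A, E; BF→C adds C → {A, B, C, D, E, F}. Minimal: {D, F}⁺ = {D, E, F}; {B, F}⁺ = {B, C, F}; {B, D}⁺ = {B, D, E} — none reach the full schema.
Any other superkey contains one of these as a subset, so there are no further candidate keys.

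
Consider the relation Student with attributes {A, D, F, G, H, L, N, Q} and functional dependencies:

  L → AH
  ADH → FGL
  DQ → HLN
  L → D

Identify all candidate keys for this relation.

Attribute Q never appears on the right-hand side of any dependency, so Q must belong to every candidate key.
{Q}⁺ = {Q}, which is not all of the schema, so we must add further attributes.
{D, Q}⁺: DQ→HLN adds H, L, N; L→AH adds A; ADH→FGL adds F, G → {A, D, F, G, H, L, N, Q}. Minimal: {Q}⁺ = {Q}; {D}⁺ = {D} — none reach the full schema.
{L, Q}⁺: L→AH adds A, H; L→D adds D; ADH→FGL adds F, G; DQ→HLN adds N → {A, D, F, G, H, L, N, Q}. Minimal: {Q}⁺ = {Q}; {L}⁺ = {A, D, F, G, H, L} — none reach the full schema.
Any other superkey contains one of these as a subset, so there are no further candidate keys.

DQ; LQ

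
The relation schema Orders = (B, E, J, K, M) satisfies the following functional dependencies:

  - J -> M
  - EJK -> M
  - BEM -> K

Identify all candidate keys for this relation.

BEJ

Attributes B, E, J never appear on any right-hand side, so every candidate key must contain {B, E, J}.
{B, E, J}⁺ = {B, E, J, K, M}, which is all of the schema, so {B, E, J} is the only candidate key.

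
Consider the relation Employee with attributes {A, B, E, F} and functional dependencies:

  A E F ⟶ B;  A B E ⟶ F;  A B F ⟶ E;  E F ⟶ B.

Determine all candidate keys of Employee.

(A, B, E), (A, B, F), (A, E, F)

Attribute A never appears on the right-hand side of any dependency, so A must belong to every candidate key.
{A}⁺ = {A}, which is not all of the schema, so we must add further attributes.
{A, B, E}⁺: ABE→F adds F → {A, B, E, F}.
{A, B, F}⁺: ABF→E adds E → {A, B, E, F}.
{A, E, F}⁺: AEF→B adds B → {A, B, E, F}.
Any other superkey contains one of these as a subset, so there are no further candidate keys.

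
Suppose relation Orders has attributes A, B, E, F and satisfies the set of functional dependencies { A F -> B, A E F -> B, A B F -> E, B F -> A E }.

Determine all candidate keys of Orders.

Attribute F never appears on the right-hand side of any dependency, so F must belong to every candidate key.
{F}⁺ = {F}, which is not all of the schema, so we must add further attributes.
{A, F}⁺: AF→B adds B; ABF→E adds E → {A, B, E, F}.
{B, F}⁺: BF→AE adds A, E → {A, B, E, F}.
Any other superkey contains one of these as a subset, so there are no further candidate keys.

(A, F), (B, F)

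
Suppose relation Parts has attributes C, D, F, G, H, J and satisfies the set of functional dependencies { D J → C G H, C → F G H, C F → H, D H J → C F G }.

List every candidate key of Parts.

DJ

Attributes D, J never appear on any right-hand side, so every candidate key must contain {D, J}.
{D, J}⁺ = {C, D, F, G, H, J}, which is all of the schema, so {D, J} is the only candidate key.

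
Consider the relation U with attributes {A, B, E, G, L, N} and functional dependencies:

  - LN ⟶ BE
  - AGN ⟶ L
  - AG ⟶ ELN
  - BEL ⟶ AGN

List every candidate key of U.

{A, G}⁺: AG→ELN adds E, L, N; LN→BE adds B → {A, B, E, G, L, N}.
{L, N}⁺: LN→BE adds B, E; BEL→AGN adds A, G → {A, B, E, G, L, N}.
{B, E, L}⁺: BEL→AGN adds A, G, N → {A, B, E, G, L, N}.
Any other superkey contains one of these as a subset, so there are no further candidate keys.

{A, G}, {L, N}, {B, E, L}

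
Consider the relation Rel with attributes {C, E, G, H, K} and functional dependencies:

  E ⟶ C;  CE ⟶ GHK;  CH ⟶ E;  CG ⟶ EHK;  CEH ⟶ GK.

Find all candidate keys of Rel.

{E}⁺: E→C adds C; CE→GHK adds G, H, K → {C, E, G, H, K}.
{C, G}⁺: CG→EHK adds E, H, K → {C, E, G, H, K}.
{C, H}⁺: CH→E adds E; CEH→GK adds G, K → {C, E, G, H, K}.

E, CG, CH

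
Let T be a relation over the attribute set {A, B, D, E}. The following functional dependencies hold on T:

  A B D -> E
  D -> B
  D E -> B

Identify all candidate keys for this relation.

AD

{A, D}⁺: D→B adds B; ABD→E adds E → {A, B, D, E}.
No other minimal superkey exists.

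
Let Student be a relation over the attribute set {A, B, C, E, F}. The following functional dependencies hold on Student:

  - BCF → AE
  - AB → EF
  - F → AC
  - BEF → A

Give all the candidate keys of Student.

AB, BF

Attribute B never appears on the right-hand side of any dependency, so B must belong to every candidate key.
{B}⁺ = {B}, which is not all of the schema, so we must add further attributes.
{A, B}⁺: AB→EF adds E, F; F→AC adds C → {A, B, C, E, F}.
{B, F}⁺: F→AC adds A, C; BCF→AE adds E → {A, B, C, E, F}.
Any other superkey contains one of these as a subset, so there are no further candidate keys.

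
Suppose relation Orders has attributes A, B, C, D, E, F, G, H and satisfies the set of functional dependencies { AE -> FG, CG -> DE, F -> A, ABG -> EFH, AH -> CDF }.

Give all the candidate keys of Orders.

Attribute B never appears on the right-hand side of any dependency, so B must belong to every candidate key.
{B}⁺ = {B}, which is not all of the schema, so we must add further attributes.
{A, B, E}⁺: AE→FG adds F, G; ABG→EFH adds H; AH→CDF adds C, D → {A, B, C, D, E, F, G, H}. Minimal: {B, E}⁺ = {B, E}; {A, E}⁺ = {A, E, F, G}; {A, B}⁺ = {A, B} — none reach the full schema.
{A, B, G}⁺: ABG→EFH adds E, F, H; AH→CDF adds C, D → {A, B, C, D, E, F, G, H}. Minimal: {B, G}⁺ = {B, G}; {A, G}⁺ = {A, G}; {A, B}⁺ = {A, B} — none reach the full schema.
{B, E, F}⁺: F→A adds A; AE→FG adds G; ABG→EFH adds H; AH→CDF adds C, D → {A, B, C, D, E, F, G, H}. Minimal: {E, F}⁺ = {A, E, F, G}; {B, F}⁺ = {A, B, F}; {B, E}⁺ = {B, E} — none reach the full schema.
{B, F, G}⁺: F→A adds A; ABG→EFH adds E, H; AH→CDF adds C, D → {A, B, C, D, E, F, G, H}. Minimal: {F, G}⁺ = {A, F, G}; {B, G}⁺ = {B, G}; {B, F}⁺ = {A, B, F} — none reach the full schema.

ABE, ABG, BEF, BFG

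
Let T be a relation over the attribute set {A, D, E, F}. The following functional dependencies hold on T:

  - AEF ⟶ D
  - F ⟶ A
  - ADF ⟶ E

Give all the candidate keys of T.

Attribute F never appears on the right-hand side of any dependency, so F must belong to every candidate key.
{F}⁺ = {A, F}, which is not all of the schema, so we must add further attributes.
{D, F}⁺: F→A adds A; ADF→E adds E → {A, D, E, F}. Minimal: {F}⁺ = {A, F}; {D}⁺ = {D} — none reach the full schema.
{E, F}⁺: F→A adds A; AEF→D adds D → {A, D, E, F}. Minimal: {F}⁺ = {A, F}; {E}⁺ = {E} — none reach the full schema.
Any other superkey contains one of these as a subset, so there are no further candidate keys.

{D, F}, {E, F}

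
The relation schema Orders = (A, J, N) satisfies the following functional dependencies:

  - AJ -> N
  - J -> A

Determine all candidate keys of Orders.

{J}

Attribute J never appears on the right-hand side of any dependency, so J must belong to every candidate key.
{J}⁺ = {A, J, N}, which is all of the schema, so {J} is the only candidate key.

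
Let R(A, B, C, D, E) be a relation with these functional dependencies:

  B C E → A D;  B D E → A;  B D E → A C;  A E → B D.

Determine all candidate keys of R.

AE; BCE; BDE

Attribute E never appears on the right-hand side of any dependency, so E must belong to every candidate key.
{E}⁺ = {E}, which is not all of the schema, so we must add further attributes.
{A, E}⁺: AE→BD adds B, D; BDE→AC adds C → {A, B, C, D, E}.
{B, C, E}⁺: BCE→AD adds A, D → {A, B, C, D, E}.
{B, D, E}⁺: BDE→A adds A; BDE→AC adds C → {A, B, C, D, E}.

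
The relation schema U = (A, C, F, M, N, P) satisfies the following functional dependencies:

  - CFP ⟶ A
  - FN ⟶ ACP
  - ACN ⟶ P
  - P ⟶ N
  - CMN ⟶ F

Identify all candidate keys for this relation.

CMN, CMP, FMN, FMP

Attribute M never appears on the right-hand side of any dependency, so M must belong to every candidate key.
{M}⁺ = {M}, which is not all of the schema, so we must add further attributes.
{C, M, N}⁺: CMN→F adds F; FN→ACP adds A, P → {A, C, F, M, N, P}.
{C, M, P}⁺: P→N adds N; CMN→F adds F; CFP→A adds A → {A, C, F, M, N, P}.
{F, M, N}⁺: FN→ACP adds A, C, P → {A, C, F, M, N, P}.
{F, M, P}⁺: P→N adds N; FN→ACP adds A, C → {A, C, F, M, N, P}.
Any other superkey contains one of these as a subset, so there are no further candidate keys.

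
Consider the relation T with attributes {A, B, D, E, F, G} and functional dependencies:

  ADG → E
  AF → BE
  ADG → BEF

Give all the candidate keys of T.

{A, D, G}⁺: ADG→E adds E; ADG→BEF adds B, F → {A, B, D, E, F, G}.

(A, D, G)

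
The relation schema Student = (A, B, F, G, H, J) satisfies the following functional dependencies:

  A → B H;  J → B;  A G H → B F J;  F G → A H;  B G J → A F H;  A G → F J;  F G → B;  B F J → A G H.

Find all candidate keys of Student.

{A, G}⁺: A→BH adds B, H; AGH→BFJ adds F, J → {A, B, F, G, H, J}. Minimal: {G}⁺ = {G}; {A}⁺ = {A, B, H} — none reach the full schema.
{F, G}⁺: FG→AH adds A, H; AG→FJ adds J; FG→B adds B → {A, B, F, G, H, J}. Minimal: {G}⁺ = {G}; {F}⁺ = {F} — none reach the full schema.
{F, J}⁺: J→B adds B; BFJ→AGH adds A, G, H → {A, B, F, G, H, J}. Minimal: {J}⁺ = {B, J}; {F}⁺ = {F} — none reach the full schema.
{G, J}⁺: J→B adds B; BGJ→AFH adds A, F, H → {A, B, F, G, H, J}. Minimal: {J}⁺ = {B, J}; {G}⁺ = {G} — none reach the full schema.

(A, G); (F, G); (F, J); (G, J)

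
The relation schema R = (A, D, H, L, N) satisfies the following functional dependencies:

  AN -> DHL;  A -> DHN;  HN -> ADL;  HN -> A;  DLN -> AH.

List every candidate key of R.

{A}⁺: A→DHN adds D, H, N; HN→ADL adds L → {A, D, H, L, N}.
{H, N}⁺: HN→ADL adds A, D, L → {A, D, H, L, N}.
{D, L, N}⁺: DLN→AH adds A, H → {A, D, H, L, N}.

A, HN, DLN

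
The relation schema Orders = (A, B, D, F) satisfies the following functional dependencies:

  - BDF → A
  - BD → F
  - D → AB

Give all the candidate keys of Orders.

Attribute D never appears on the right-hand side of any dependency, so D must belong to every candidate key.
{D}⁺ = {A, B, D, F}, which is all of the schema, so {D} is the only candidate key.

D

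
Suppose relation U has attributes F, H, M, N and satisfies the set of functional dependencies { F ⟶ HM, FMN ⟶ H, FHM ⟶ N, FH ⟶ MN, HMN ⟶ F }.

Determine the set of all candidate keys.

{F}⁺: F→HM adds H, M; FHM→N adds N → {F, H, M, N}.
{H, M, N}⁺: HMN→F adds F → {F, H, M, N}. Minimal: {M, N}⁺ = {M, N}; {H, N}⁺ = {H, N}; {H, M}⁺ = {H, M} — none reach the full schema.
Any other superkey contains one of these as a subset, so there are no further candidate keys.

F, HMN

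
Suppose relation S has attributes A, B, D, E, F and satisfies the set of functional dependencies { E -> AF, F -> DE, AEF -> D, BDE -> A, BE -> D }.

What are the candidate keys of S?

(B, E), (B, F)

Attribute B never appears on the right-hand side of any dependency, so B must belong to every candidate key.
{B}⁺ = {B}, which is not all of the schema, so we must add further attributes.
{B, E}⁺: E→AF adds A, F; F→DE adds D → {A, B, D, E, F}.
{B, F}⁺: F→DE adds D, E; BDE→A adds A → {A, B, D, E, F}.
Any other superkey contains one of these as a subset, so there are no further candidate keys.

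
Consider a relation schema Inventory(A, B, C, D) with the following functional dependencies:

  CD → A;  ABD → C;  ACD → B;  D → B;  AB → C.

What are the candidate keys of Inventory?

(A, D), (C, D)

Attribute D never appears on the right-hand side of any dependency, so D must belong to every candidate key.
{D}⁺ = {B, D}, which is not all of the schema, so we must add further attributes.
{A, D}⁺: D→B adds B; AB→C adds C → {A, B, C, D}. Minimal: {D}⁺ = {B, D}; {A}⁺ = {A} — none reach the full schema.
{C, D}⁺: CD→A adds A; ACD→B adds B → {A, B, C, D}. Minimal: {D}⁺ = {B, D}; {C}⁺ = {C} — none reach the full schema.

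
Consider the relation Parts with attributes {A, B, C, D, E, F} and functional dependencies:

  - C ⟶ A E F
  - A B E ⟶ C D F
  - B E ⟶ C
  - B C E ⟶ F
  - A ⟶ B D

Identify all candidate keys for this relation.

{C}⁺: C→AEF adds A, E, F; A→BD adds B, D → {A, B, C, D, E, F}.
{A, E}⁺: A→BD adds B, D; ABE→CDF adds C, F → {A, B, C, D, E, F}.
{B, E}⁺: BE→C adds C; BCE→F adds F; C→AEF adds A; ABE→CDF adds D → {A, B, C, D, E, F}.

(C); (A, E); (B, E)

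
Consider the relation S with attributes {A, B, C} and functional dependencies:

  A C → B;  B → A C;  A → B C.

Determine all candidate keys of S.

{A}⁺: A→BC adds B, C → {A, B, C}.
{B}⁺: B→AC adds A, C → {A, B, C}.
Any other superkey contains one of these as a subset, so there are no further candidate keys.

{A}, {B}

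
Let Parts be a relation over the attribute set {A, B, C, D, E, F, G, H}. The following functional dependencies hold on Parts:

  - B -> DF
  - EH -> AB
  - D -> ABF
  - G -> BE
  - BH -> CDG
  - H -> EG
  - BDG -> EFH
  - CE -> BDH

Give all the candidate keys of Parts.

{G}⁺: G→BE adds B, E; B→DF adds D, F; D→ABF adds A; BDG→EFH adds H; BH→CDG adds C → {A, B, C, D, E, F, G, H}.
{H}⁺: H→EG adds E, G; EH→AB adds A, B; BH→CDG adds C, D; BDG→EFH adds F → {A, B, C, D, E, F, G, H}.
{C, E}⁺: CE→BDH adds B, D, H; B→DF adds F; EH→AB adds A; BH→CDG adds G → {A, B, C, D, E, F, G, H}. Minimal: {E}⁺ = {E}; {C}⁺ = {C} — none reach the full schema.
Any other superkey contains one of these as a subset, so there are no further candidate keys.

{G}, {H}, {C, E}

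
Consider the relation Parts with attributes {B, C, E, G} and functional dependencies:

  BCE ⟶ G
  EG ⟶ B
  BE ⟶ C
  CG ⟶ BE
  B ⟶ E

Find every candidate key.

B, CG, EG

{B}⁺: B→E adds E; BE→C adds C; BCE→G adds G → {B, C, E, G}.
{C, G}⁺: CG→BE adds B, E → {B, C, E, G}.
{E, G}⁺: EG→B adds B; BE→C adds C → {B, C, E, G}.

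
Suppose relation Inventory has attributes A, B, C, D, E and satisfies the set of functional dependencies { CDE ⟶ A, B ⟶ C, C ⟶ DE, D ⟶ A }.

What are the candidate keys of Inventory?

B

Attribute B never appears on the right-hand side of any dependency, so B must belong to every candidate key.
{B}⁺ = {A, B, C, D, E}, which is all of the schema, so {B} is the only candidate key.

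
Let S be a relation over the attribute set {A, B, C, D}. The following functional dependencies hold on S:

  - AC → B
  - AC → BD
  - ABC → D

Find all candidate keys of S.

{A, C}

Attributes A, C never appear on any right-hand side, so every candidate key must contain {A, C}.
{A, C}⁺ = {A, B, C, D}, which is all of the schema, so {A, C} is the only candidate key.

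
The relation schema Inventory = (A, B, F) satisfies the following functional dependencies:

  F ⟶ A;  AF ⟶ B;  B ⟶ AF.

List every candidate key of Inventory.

{B}⁺: B→AF adds A, F → {A, B, F}.
{F}⁺: F→A adds A; AF→B adds B → {A, B, F}.
Any other superkey contains one of these as a subset, so there are no further candidate keys.

{B}; {F}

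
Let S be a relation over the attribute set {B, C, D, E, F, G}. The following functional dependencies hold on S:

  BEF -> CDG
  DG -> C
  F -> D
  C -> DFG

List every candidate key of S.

{B, C, E}, {B, E, F}, {B, D, E, G}

{B, C, E}⁺: C→DFG adds D, F, G → {B, C, D, E, F, G}.
{B, E, F}⁺: BEF→CDG adds C, D, G → {B, C, D, E, F, G}.
{B, D, E, G}⁺: DG→C adds C; C→DFG adds F → {B, C, D, E, F, G}.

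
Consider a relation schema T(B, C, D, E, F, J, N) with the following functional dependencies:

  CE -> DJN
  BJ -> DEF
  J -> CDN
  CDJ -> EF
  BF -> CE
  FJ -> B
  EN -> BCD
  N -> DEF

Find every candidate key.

{J}, {N}, {B, F}, {C, E}

{J}⁺: J→CDN adds C, D, N; CDJ→EF adds E, F; FJ→B adds B → {B, C, D, E, F, J, N}.
{N}⁺: N→DEF adds D, E, F; EN→BCD adds B, C; CE→DJN adds J → {B, C, D, E, F, J, N}.
{B, F}⁺: BF→CE adds C, E; CE→DJN adds D, J, N → {B, C, D, E, F, J, N}.
{C, E}⁺: CE→DJN adds D, J, N; CDJ→EF adds F; FJ→B adds B → {B, C, D, E, F, J, N}.
Any other superkey contains one of these as a subset, so there are no further candidate keys.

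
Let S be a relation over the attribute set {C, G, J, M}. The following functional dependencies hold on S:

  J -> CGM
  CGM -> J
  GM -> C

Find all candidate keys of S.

(J), (G, M)

{J}⁺: J→CGM adds C, G, M → {C, G, J, M}.
{G, M}⁺: GM→C adds C; CGM→J adds J → {C, G, J, M}.
Any other superkey contains one of these as a subset, so there are no further candidate keys.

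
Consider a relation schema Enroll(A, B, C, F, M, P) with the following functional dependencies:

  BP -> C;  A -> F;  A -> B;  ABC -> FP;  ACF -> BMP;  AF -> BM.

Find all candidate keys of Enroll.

{A, C}, {A, P}

Attribute A never appears on the right-hand side of any dependency, so A must belong to every candidate key.
{A}⁺ = {A, B, F, M}, which is not all of the schema, so we must add further attributes.
{A, C}⁺: A→F adds F; A→B adds B; ABC→FP adds P; ACF→BMP adds M → {A, B, C, F, M, P}. Minimal: {C}⁺ = {C}; {A}⁺ = {A, B, F, M} — none reach the full schema.
{A, P}⁺: A→F adds F; A→B adds B; AF→BM adds M; BP→C adds C → {A, B, C, F, M, P}. Minimal: {P}⁺ = {P}; {A}⁺ = {A, B, F, M} — none reach the full schema.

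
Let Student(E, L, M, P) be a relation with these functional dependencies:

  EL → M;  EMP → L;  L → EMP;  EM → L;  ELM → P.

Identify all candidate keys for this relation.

(L), (E, M)

{L}⁺: L→EMP adds E, M, P → {E, L, M, P}.
{E, M}⁺: EM→L adds L; ELM→P adds P → {E, L, M, P}. Minimal: {M}⁺ = {M}; {E}⁺ = {E} — none reach the full schema.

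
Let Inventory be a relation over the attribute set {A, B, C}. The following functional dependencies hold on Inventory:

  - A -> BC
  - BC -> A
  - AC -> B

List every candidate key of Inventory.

{A}⁺: A→BC adds B, C → {A, B, C}.
{B, C}⁺: BC→A adds A → {A, B, C}. Minimal: {C}⁺ = {C}; {B}⁺ = {B} — none reach the full schema.

A, BC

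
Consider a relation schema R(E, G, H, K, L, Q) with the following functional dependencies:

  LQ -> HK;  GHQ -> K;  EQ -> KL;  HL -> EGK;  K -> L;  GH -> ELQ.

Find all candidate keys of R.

{E, Q}⁺: EQ→KL adds K, L; LQ→HK adds H; HL→EGK adds G → {E, G, H, K, L, Q}. Minimal: {Q}⁺ = {Q}; {E}⁺ = {E} — none reach the full schema.
{G, H}⁺: GH→ELQ adds E, L, Q; LQ→HK adds K → {E, G, H, K, L, Q}. Minimal: {H}⁺ = {H}; {G}⁺ = {G} — none reach the full schema.
{H, K}⁺: K→L adds L; HL→EGK adds E, G; GH→ELQ adds Q → {E, G, H, K, L, Q}. Minimal: {K}⁺ = {K, L}; {H}⁺ = {H} — none reach the full schema.
{H, L}⁺: HL→EGK adds E, G, K; GH→ELQ adds Q → {E, G, H, K, L, Q}. Minimal: {L}⁺ = {L}; {H}⁺ = {H} — none reach the full schema.
{K, Q}⁺: K→L adds L; LQ→HK adds H; HL→EGK adds E, G → {E, G, H, K, L, Q}. Minimal: {Q}⁺ = {Q}; {K}⁺ = {K, L} — none reach the full schema.
{L, Q}⁺: LQ→HK adds H, K; HL→EGK adds E, G → {E, G, H, K, L, Q}. Minimal: {Q}⁺ = {Q}; {L}⁺ = {L} — none reach the full schema.
Any other superkey contains one of these as a subset, so there are no further candidate keys.

EQ; GH; HK; HL; KQ; LQ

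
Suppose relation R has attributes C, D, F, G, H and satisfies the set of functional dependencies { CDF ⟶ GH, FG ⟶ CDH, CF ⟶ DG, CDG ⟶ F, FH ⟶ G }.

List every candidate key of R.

{C, F}⁺: CF→DG adds D, G; CDF→GH adds H → {C, D, F, G, H}.
{F, G}⁺: FG→CDH adds C, D, H → {C, D, F, G, H}.
{F, H}⁺: FH→G adds G; FG→CDH adds C, D → {C, D, F, G, H}.
{C, D, G}⁺: CDG→F adds F; CDF→GH adds H → {C, D, F, G, H}.
Any other superkey contains one of these as a subset, so there are no further candidate keys.

{C, F}, {F, G}, {F, H}, {C, D, G}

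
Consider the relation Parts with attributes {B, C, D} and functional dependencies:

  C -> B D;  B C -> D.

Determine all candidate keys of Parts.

Attribute C never appears on the right-hand side of any dependency, so C must belong to every candidate key.
{C}⁺ = {B, C, D}, which is all of the schema, so {C} is the only candidate key.

C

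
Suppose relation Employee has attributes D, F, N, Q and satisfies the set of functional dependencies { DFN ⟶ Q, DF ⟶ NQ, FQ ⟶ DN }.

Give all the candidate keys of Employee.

{D, F}, {F, Q}

Attribute F never appears on the right-hand side of any dependency, so F must belong to every candidate key.
{F}⁺ = {F}, which is not all of the schema, so we must add further attributes.
{D, F}⁺: DF→NQ adds N, Q → {D, F, N, Q}. Minimal: {F}⁺ = {F}; {D}⁺ = {D} — none reach the full schema.
{F, Q}⁺: FQ→DN adds D, N → {D, F, N, Q}. Minimal: {Q}⁺ = {Q}; {F}⁺ = {F} — none reach the full schema.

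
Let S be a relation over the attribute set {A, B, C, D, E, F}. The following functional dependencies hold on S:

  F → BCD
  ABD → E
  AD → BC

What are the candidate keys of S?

{A, F}⁺: F→BCD adds B, C, D; ABD→E adds E → {A, B, C, D, E, F}.

{A, F}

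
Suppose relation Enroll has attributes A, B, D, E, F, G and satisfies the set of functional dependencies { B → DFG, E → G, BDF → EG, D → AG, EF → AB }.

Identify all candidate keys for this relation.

{B}, {E, F}

{B}⁺: B→DFG adds D, F, G; BDF→EG adds E; D→AG adds A → {A, B, D, E, F, G}.
{E, F}⁺: E→G adds G; EF→AB adds A, B; B→DFG adds D → {A, B, D, E, F, G}. Minimal: {F}⁺ = {F}; {E}⁺ = {E, G} — none reach the full schema.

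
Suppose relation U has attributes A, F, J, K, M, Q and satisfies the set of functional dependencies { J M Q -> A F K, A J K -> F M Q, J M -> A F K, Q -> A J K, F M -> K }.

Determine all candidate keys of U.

{Q}, {J, M}, {A, J, K}

{Q}⁺: Q→AJK adds A, J, K; AJK→FMQ adds F, M → {A, F, J, K, M, Q}.
{J, M}⁺: JM→AFK adds A, F, K; AJK→FMQ adds Q → {A, F, J, K, M, Q}. Minimal: {M}⁺ = {M}; {J}⁺ = {J} — none reach the full schema.
{A, J, K}⁺: AJK→FMQ adds F, M, Q → {A, F, J, K, M, Q}. Minimal: {J, K}⁺ = {J, K}; {A, K}⁺ = {A, K}; {A, J}⁺ = {A, J} — none reach the full schema.
Any other superkey contains one of these as a subset, so there are no further candidate keys.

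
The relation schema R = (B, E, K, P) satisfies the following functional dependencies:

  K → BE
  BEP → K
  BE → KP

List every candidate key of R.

{K}⁺: K→BE adds B, E; BE→KP adds P → {B, E, K, P}.
{B, E}⁺: BE→KP adds K, P → {B, E, K, P}. Minimal: {E}⁺ = {E}; {B}⁺ = {B} — none reach the full schema.

(K); (B, E)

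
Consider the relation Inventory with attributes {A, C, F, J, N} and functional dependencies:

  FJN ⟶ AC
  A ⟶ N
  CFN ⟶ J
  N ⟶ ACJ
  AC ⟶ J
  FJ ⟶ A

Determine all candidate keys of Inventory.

AF, FJ, FN

Attribute F never appears on the right-hand side of any dependency, so F must belong to every candidate key.
{F}⁺ = {F}, which is not all of the schema, so we must add further attributes.
{A, F}⁺: A→N adds N; N→ACJ adds C, J → {A, C, F, J, N}. Minimal: {F}⁺ = {F}; {A}⁺ = {A, C, J, N} — none reach the full schema.
{F, J}⁺: FJ→A adds A; A→N adds N; N→ACJ adds C → {A, C, F, J, N}. Minimal: {J}⁺ = {J}; {F}⁺ = {F} — none reach the full schema.
{F, N}⁺: N→ACJ adds A, C, J → {A, C, F, J, N}. Minimal: {N}⁺ = {A, C, J, N}; {F}⁺ = {F} — none reach the full schema.
Any other superkey contains one of these as a subset, so there are no further candidate keys.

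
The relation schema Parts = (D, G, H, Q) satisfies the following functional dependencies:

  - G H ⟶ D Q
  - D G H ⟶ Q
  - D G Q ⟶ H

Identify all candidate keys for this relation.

(G, H); (D, G, Q)

{G, H}⁺: GH→DQ adds D, Q → {D, G, H, Q}. Minimal: {H}⁺ = {H}; {G}⁺ = {G} — none reach the full schema.
{D, G, Q}⁺: DGQ→H adds H → {D, G, H, Q}. Minimal: {G, Q}⁺ = {G, Q}; {D, Q}⁺ = {D, Q}; {D, G}⁺ = {D, G} — none reach the full schema.
Any other superkey contains one of these as a subset, so there are no further candidate keys.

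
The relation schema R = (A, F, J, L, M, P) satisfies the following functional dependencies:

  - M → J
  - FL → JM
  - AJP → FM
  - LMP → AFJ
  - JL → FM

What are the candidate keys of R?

FLP, JLP, LMP

Attributes L, P never appear on any right-hand side, so every candidate key must contain {L, P}.
{L, P}⁺ = {L, P}, which is not all of the schema, so we must add further attributes.
{F, L, P}⁺: FL→JM adds J, M; LMP→AFJ adds A → {A, F, J, L, M, P}. Minimal: {L, P}⁺ = {L, P}; {F, P}⁺ = {F, P}; {F, L}⁺ = {F, J, L, M} — none reach the full schema.
{J, L, P}⁺: JL→FM adds F, M; LMP→AFJ adds A → {A, F, J, L, M, P}. Minimal: {L, P}⁺ = {L, P}; {J, P}⁺ = {J, P}; {J, L}⁺ = {F, J, L, M} — none reach the full schema.
{L, M, P}⁺: M→J adds J; LMP→AFJ adds A, F → {A, F, J, L, M, P}. Minimal: {M, P}⁺ = {J, M, P}; {L, P}⁺ = {L, P}; {L, M}⁺ = {F, J, L, M} — none reach the full schema.
Any other superkey contains one of these as a subset, so there are no further candidate keys.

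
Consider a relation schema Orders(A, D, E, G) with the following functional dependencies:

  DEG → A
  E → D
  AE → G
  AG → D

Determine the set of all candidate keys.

{A, E}; {E, G}

Attribute E never appears on the right-hand side of any dependency, so E must belong to every candidate key.
{E}⁺ = {D, E}, which is not all of the schema, so we must add further attributes.
{A, E}⁺: E→D adds D; AE→G adds G → {A, D, E, G}. Minimal: {E}⁺ = {D, E}; {A}⁺ = {A} — none reach the full schema.
{E, G}⁺: E→D adds D; DEG→A adds A → {A, D, E, G}. Minimal: {G}⁺ = {G}; {E}⁺ = {D, E} — none reach the full schema.
Any other superkey contains one of these as a subset, so there are no further candidate keys.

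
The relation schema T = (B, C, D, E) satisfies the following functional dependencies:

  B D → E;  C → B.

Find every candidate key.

Attributes C, D never appear on any right-hand side, so every candidate key must contain {C, D}.
{C, D}⁺ = {B, C, D, E}, which is all of the schema, so {C, D} is the only candidate key.

{C, D}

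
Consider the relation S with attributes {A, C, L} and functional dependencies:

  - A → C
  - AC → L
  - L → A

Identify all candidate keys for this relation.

{A}⁺: A→C adds C; AC→L adds L → {A, C, L}.
{L}⁺: L→A adds A; A→C adds C → {A, C, L}.

{A}; {L}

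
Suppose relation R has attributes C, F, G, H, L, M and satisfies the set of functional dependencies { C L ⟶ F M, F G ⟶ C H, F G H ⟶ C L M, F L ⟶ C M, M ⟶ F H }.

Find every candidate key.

Attribute G never appears on the right-hand side of any dependency, so G must belong to every candidate key.
{G}⁺ = {G}, which is not all of the schema, so we must add further attributes.
{F, G}⁺: FG→CH adds C, H; FGH→CLM adds L, M → {C, F, G, H, L, M}. Minimal: {G}⁺ = {G}; {F}⁺ = {F} — none reach the full schema.
{G, M}⁺: M→FH adds F, H; FG→CH adds C; FGH→CLM adds L → {C, F, G, H, L, M}. Minimal: {M}⁺ = {F, H, M}; {G}⁺ = {G} — none reach the full schema.
{C, G, L}⁺: CL→FM adds F, M; FG→CH adds H → {C, F, G, H, L, M}. Minimal: {G, L}⁺ = {G, L}; {C, L}⁺ = {C, F, H, L, M}; {C, G}⁺ = {C, G} — none reach the full schema.
Any other superkey contains one of these as a subset, so there are no further candidate keys.

{F, G}; {G, M}; {C, G, L}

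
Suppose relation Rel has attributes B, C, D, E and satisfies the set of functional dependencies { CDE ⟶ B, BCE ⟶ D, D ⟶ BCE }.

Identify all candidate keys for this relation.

{D}⁺: D→BCE adds B, C, E → {B, C, D, E}.
{B, C, E}⁺: BCE→D adds D → {B, C, D, E}.
Any other superkey contains one of these as a subset, so there are no further candidate keys.

{D}; {B, C, E}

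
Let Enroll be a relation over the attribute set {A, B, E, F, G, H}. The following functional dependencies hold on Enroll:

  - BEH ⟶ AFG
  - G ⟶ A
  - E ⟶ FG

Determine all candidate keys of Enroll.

{B, E, H}

{B, E, H}⁺: BEH→AFG adds A, F, G → {A, B, E, F, G, H}. Minimal: {E, H}⁺ = {A, E, F, G, H}; {B, H}⁺ = {B, H}; {B, E}⁺ = {A, B, E, F, G} — none reach the full schema.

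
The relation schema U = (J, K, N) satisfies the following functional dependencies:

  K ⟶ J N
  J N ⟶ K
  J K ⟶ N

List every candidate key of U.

{K}, {J, N}

{K}⁺: K→JN adds J, N → {J, K, N}.
{J, N}⁺: JN→K adds K → {J, K, N}. Minimal: {N}⁺ = {N}; {J}⁺ = {J} — none reach the full schema.
Any other superkey contains one of these as a subset, so there are no further candidate keys.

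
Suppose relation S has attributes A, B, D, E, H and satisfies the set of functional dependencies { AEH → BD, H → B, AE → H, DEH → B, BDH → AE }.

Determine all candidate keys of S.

(A, E), (D, H)

{A, E}⁺: AE→H adds H; AEH→BD adds B, D → {A, B, D, E, H}.
{D, H}⁺: H→B adds B; BDH→AE adds A, E → {A, B, D, E, H}.
Any other superkey contains one of these as a subset, so there are no further candidate keys.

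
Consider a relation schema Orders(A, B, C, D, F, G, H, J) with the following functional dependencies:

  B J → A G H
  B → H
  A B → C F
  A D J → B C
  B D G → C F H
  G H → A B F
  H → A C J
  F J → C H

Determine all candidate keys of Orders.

{B, D}⁺: B→H adds H; H→ACJ adds A, C, J; BJ→AGH adds G; AB→CF adds F → {A, B, C, D, F, G, H, J}. Minimal: {D}⁺ = {D}; {B}⁺ = {A, B, C, F, G, H, J} — none reach the full schema.
{D, H}⁺: H→ACJ adds A, C, J; ADJ→BC adds B; BJ→AGH adds G; AB→CF adds F → {A, B, C, D, F, G, H, J}. Minimal: {H}⁺ = {A, C, H, J}; {D}⁺ = {D} — none reach the full schema.
{A, D, J}⁺: ADJ→BC adds B, C; BJ→AGH adds G, H; AB→CF adds F → {A, B, C, D, F, G, H, J}. Minimal: {D, J}⁺ = {D, J}; {A, J}⁺ = {A, J}; {A, D}⁺ = {A, D} — none reach the full schema.
{D, F, J}⁺: FJ→CH adds C, H; H→ACJ adds A; ADJ→BC adds B; BJ→AGH adds G → {A, B, C, D, F, G, H, J}. Minimal: {F, J}⁺ = {A, C, F, H, J}; {D, J}⁺ = {D, J}; {D, F}⁺ = {D, F} — none reach the full schema.

{B, D}, {D, H}, {A, D, J}, {D, F, J}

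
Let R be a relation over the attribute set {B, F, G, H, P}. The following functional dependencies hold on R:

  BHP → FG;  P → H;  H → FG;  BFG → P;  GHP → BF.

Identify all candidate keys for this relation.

{P}; {B, H}; {B, F, G}

{P}⁺: P→H adds H; H→FG adds F, G; GHP→BF adds B → {B, F, G, H, P}.
{B, H}⁺: H→FG adds F, G; BFG→P adds P → {B, F, G, H, P}. Minimal: {H}⁺ = {F, G, H}; {B}⁺ = {B} — none reach the full schema.
{B, F, G}⁺: BFG→P adds P; P→H adds H → {B, F, G, H, P}. Minimal: {F, G}⁺ = {F, G}; {B, G}⁺ = {B, G}; {B, F}⁺ = {B, F} — none reach the full schema.
Any other superkey contains one of these as a subset, so there are no further candidate keys.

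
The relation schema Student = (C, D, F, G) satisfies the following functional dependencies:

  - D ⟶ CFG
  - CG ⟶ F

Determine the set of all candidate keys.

(D)

Attribute D never appears on the right-hand side of any dependency, so D must belong to every candidate key.
{D}⁺ = {C, D, F, G}, which is all of the schema, so {D} is the only candidate key.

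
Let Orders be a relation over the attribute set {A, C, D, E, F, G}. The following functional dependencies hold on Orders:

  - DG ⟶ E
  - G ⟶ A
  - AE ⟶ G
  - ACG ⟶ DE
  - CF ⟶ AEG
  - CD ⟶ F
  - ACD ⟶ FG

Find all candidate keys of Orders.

CD, CF, CG, ACE

Attribute C never appears on the right-hand side of any dependency, so C must belong to every candidate key.
{C}⁺ = {C}, which is not all of the schema, so we must add further attributes.
{C, D}⁺: CD→F adds F; CF→AEG adds A, E, G → {A, C, D, E, F, G}.
{C, F}⁺: CF→AEG adds A, E, G; ACG→DE adds D → {A, C, D, E, F, G}.
{C, G}⁺: G→A adds A; ACG→DE adds D, E; CD→F adds F → {A, C, D, E, F, G}.
{A, C, E}⁺: AE→G adds G; ACG→DE adds D; CD→F adds F → {A, C, D, E, F, G}.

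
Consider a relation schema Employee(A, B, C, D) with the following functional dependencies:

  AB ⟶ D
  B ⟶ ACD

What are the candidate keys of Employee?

Attribute B never appears on the right-hand side of any dependency, so B must belong to every candidate key.
{B}⁺ = {A, B, C, D}, which is all of the schema, so {B} is the only candidate key.

{B}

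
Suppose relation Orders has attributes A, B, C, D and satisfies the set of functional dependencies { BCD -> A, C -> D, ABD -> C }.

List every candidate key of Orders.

{B, C}, {A, B, D}

Attribute B never appears on the right-hand side of any dependency, so B must belong to every candidate key.
{B}⁺ = {B}, which is not all of the schema, so we must add further attributes.
{B, C}⁺: C→D adds D; BCD→A adds A → {A, B, C, D}. Minimal: {C}⁺ = {C, D}; {B}⁺ = {B} — none reach the full schema.
{A, B, D}⁺: ABD→C adds C → {A, B, C, D}. Minimal: {B, D}⁺ = {B, D}; {A, D}⁺ = {A, D}; {A, B}⁺ = {A, B} — none reach the full schema.
Any other superkey contains one of these as a subset, so there are no further candidate keys.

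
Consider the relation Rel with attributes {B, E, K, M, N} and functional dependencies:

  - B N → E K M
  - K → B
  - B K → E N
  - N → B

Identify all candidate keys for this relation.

{K}⁺: K→B adds B; BK→EN adds E, N; BN→EKM adds M → {B, E, K, M, N}.
{N}⁺: N→B adds B; BN→EKM adds E, K, M → {B, E, K, M, N}.

{K}, {N}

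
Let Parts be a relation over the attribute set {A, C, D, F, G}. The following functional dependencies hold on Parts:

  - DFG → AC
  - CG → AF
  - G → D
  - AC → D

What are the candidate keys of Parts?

Attribute G never appears on the right-hand side of any dependency, so G must belong to every candidate key.
{G}⁺ = {D, G}, which is not all of the schema, so we must add further attributes.
{C, G}⁺: CG→AF adds A, F; G→D adds D → {A, C, D, F, G}.
{F, G}⁺: G→D adds D; DFG→AC adds A, C → {A, C, D, F, G}.
Any other superkey contains one of these as a subset, so there are no further candidate keys.

{C, G}, {F, G}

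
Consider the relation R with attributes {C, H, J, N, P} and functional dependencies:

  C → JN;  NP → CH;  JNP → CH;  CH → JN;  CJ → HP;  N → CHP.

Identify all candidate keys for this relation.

{C}⁺: C→JN adds J, N; CJ→HP adds H, P → {C, H, J, N, P}.
{N}⁺: N→CHP adds C, H, P; C→JN adds J → {C, H, J, N, P}.
Any other superkey contains one of these as a subset, so there are no further candidate keys.

{C}, {N}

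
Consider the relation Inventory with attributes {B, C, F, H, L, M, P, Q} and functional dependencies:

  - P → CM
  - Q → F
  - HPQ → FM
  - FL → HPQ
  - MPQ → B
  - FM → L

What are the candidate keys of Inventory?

{F, L}⁺: FL→HPQ adds H, P, Q; P→CM adds C, M; MPQ→B adds B → {B, C, F, H, L, M, P, Q}.
{F, M}⁺: FM→L adds L; FL→HPQ adds H, P, Q; MPQ→B adds B; P→CM adds C → {B, C, F, H, L, M, P, Q}.
{F, P}⁺: P→CM adds C, M; FM→L adds L; FL→HPQ adds H, Q; MPQ→B adds B → {B, C, F, H, L, M, P, Q}.
{L, Q}⁺: Q→F adds F; FL→HPQ adds H, P; P→CM adds C, M; MPQ→B adds B → {B, C, F, H, L, M, P, Q}.
{M, Q}⁺: Q→F adds F; FM→L adds L; FL→HPQ adds H, P; MPQ→B adds B; P→CM adds C → {B, C, F, H, L, M, P, Q}.
{P, Q}⁺: P→CM adds C, M; Q→F adds F; MPQ→B adds B; FM→L adds L; FL→HPQ adds H → {B, C, F, H, L, M, P, Q}.

FL, FM, FP, LQ, MQ, PQ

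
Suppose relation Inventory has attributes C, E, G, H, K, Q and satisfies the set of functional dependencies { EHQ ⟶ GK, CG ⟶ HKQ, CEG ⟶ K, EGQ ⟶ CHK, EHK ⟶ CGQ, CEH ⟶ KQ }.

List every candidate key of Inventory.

{C, E, G}, {C, E, H}, {E, G, Q}, {E, H, K}, {E, H, Q}

Attribute E never appears on the right-hand side of any dependency, so E must belong to every candidate key.
{E}⁺ = {E}, which is not all of the schema, so we must add further attributes.
{C, E, G}⁺: CG→HKQ adds H, K, Q → {C, E, G, H, K, Q}.
{C, E, H}⁺: CEH→KQ adds K, Q; EHQ→GK adds G → {C, E, G, H, K, Q}.
{E, G, Q}⁺: EGQ→CHK adds C, H, K → {C, E, G, H, K, Q}.
{E, H, K}⁺: EHK→CGQ adds C, G, Q → {C, E, G, H, K, Q}.
{E, H, Q}⁺: EHQ→GK adds G, K; EGQ→CHK adds C → {C, E, G, H, K, Q}.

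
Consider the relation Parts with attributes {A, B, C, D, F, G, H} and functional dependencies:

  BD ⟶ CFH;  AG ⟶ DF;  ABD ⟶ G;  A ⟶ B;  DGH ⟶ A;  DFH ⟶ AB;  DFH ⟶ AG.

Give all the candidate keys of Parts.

{A, D}, {A, G}, {B, D}, {D, F, H}, {D, G, H}

{A, D}⁺: A→B adds B; BD→CFH adds C, F, H; ABD→G adds G → {A, B, C, D, F, G, H}. Minimal: {D}⁺ = {D}; {A}⁺ = {A, B} — none reach the full schema.
{A, G}⁺: AG→DF adds D, F; A→B adds B; BD→CFH adds C, H → {A, B, C, D, F, G, H}. Minimal: {G}⁺ = {G}; {A}⁺ = {A, B} — none reach the full schema.
{B, D}⁺: BD→CFH adds C, F, H; DFH→AB adds A; DFH→AG adds G → {A, B, C, D, F, G, H}. Minimal: {D}⁺ = {D}; {B}⁺ = {B} — none reach the full schema.
{D, F, H}⁺: DFH→AB adds A, B; DFH→AG adds G; BD→CFH adds C → {A, B, C, D, F, G, H}. Minimal: {F, H}⁺ = {F, H}; {D, H}⁺ = {D, H}; {D, F}⁺ = {D, F} — none reach the full schema.
{D, G, H}⁺: DGH→A adds A; AG→DF adds F; A→B adds B; BD→CFH adds C → {A, B, C, D, F, G, H}. Minimal: {G, H}⁺ = {G, H}; {D, H}⁺ = {D, H}; {D, G}⁺ = {D, G} — none reach the full schema.
Any other superkey contains one of these as a subset, so there are no further candidate keys.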